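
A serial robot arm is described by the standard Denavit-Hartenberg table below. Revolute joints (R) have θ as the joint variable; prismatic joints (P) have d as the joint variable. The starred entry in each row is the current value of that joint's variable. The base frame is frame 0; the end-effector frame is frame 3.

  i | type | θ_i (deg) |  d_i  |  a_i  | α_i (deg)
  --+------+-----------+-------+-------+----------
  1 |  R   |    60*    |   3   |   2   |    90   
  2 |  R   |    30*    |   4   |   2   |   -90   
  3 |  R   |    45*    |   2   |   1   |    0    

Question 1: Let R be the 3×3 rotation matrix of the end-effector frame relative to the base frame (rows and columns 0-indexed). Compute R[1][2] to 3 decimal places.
End-effector z-axis (col 2 of R) = (-0.2500,-0.4330,0.8660)
R[1][2] = -0.4330

-0.433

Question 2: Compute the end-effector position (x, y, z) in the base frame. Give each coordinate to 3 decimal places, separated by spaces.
4.524 1.250 6.086

after link 1: o_1 = (1.0000, 1.7321, 3.0000)
after link 2: o_2 = (5.3301, 1.2321, 4.0000)
after link 3: o_3 = (4.5239, 1.2499, 6.0856)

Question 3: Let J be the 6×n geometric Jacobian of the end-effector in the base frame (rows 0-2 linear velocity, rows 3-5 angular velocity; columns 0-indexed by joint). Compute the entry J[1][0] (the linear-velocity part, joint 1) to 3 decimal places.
4.524

axis z_0 = ẑ; lever o_n−o_0 = (4.5239,1.2499,6.0856)
cross product → J_v[:, 0] = (-1.2499,4.5239,0.0000)
J_ω[:, 0] = z_0
entry J[1][0] = 4.5239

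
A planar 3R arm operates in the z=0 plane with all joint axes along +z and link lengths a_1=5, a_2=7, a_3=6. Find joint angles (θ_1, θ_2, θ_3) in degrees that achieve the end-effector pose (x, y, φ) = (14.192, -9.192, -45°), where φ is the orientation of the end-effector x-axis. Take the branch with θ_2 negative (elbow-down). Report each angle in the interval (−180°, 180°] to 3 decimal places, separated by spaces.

wrist centre = target − a_3·(cos φ, sin φ) = (9.9494, -4.9494)
cos θ_2 = (123.4859−5²−7²)/(2·5·7) = 0.7069; θ_2 = -45.0134° (elbow-down)
β = atan2(-4.9494,9.9494) = -26.4483°; ψ = atan2(-4.9509,9.9486) = -26.4572°
θ_1 = β − ψ = 0.0089°
θ_3 = φ − θ_1 − θ_2 = 0.0045° (wrapped to (-180°,180°])

0.009 -45.013 0.004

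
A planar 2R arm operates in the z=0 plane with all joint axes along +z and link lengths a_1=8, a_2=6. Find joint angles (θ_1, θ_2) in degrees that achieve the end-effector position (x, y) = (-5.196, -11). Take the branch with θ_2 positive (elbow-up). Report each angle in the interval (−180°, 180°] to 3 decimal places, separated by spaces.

-140.570 60.001

cos θ_2 = (147.9984−8²−6²)/(2·8·6) = 0.5000; θ_2 = 60.0011° (elbow-up)
β = atan2(-11.0000,-5.1960) = -115.2843°; ψ = atan2(5.1962,10.9999) = 25.2854°
θ_1 = β − ψ = -140.5698°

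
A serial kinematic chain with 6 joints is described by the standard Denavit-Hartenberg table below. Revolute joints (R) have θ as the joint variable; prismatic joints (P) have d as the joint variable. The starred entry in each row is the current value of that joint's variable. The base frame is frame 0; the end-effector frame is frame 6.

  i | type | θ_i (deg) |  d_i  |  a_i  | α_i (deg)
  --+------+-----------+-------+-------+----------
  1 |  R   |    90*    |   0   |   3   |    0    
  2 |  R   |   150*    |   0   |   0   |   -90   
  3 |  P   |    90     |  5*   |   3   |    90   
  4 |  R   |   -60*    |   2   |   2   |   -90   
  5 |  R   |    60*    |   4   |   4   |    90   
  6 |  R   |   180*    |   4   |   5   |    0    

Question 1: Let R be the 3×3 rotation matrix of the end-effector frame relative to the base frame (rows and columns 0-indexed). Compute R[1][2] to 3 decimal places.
-0.058

End-effector z-axis (col 2 of R) = (-0.8995,-0.0580,-0.4330)
R[1][2] = -0.0580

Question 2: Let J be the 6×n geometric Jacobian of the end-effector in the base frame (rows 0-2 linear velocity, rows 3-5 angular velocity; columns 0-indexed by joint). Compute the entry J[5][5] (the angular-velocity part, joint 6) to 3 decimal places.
-0.433

axis z_5 = (-0.8995,-0.0580,-0.4330); lever o_n−o_5 = (-3.8881,-5.0646,-0.4821)
cross product → J_v[:, 5] = (-2.1651,1.2500,4.3301)
J_ω[:, 5] = z_5
entry J[5][5] = -0.4330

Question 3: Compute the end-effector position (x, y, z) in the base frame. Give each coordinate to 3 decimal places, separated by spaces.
after link 1: o_1 = (0.0000, 3.0000, 0.0000)
after link 2: o_2 = (0.0000, 3.0000, 0.0000)
after link 3: o_3 = (4.3301, 0.5000, -3.0000)
after link 4: o_4 = (1.8301, -0.3660, -4.0000)
after link 5: o_5 = (3.7942, 2.5000, -8.4641)
after link 6: o_6 = (-0.0939, -2.5646, -8.9462)

-0.094 -2.565 -8.946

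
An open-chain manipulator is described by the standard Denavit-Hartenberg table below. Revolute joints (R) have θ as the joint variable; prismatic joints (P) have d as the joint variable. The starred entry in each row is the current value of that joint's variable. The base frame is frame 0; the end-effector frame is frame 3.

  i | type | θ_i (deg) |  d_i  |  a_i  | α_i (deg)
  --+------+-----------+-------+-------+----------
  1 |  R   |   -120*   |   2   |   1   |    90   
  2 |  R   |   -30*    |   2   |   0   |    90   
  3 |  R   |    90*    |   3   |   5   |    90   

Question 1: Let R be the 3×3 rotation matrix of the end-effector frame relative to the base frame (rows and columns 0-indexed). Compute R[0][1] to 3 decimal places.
0.250

End-effector y-axis (col 1 of R) = (0.2500,0.4330,-0.8660)
R[0][1] = 0.2500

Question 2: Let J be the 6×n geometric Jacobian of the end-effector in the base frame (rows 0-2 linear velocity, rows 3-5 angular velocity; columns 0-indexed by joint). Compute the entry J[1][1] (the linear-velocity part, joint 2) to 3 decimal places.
axis z_1 = (-0.8660,0.5000,0.0000); lever o_n−o_1 = (-5.3122,4.7990,-2.5981)
cross product → J_v[:, 1] = (-1.2990,-2.2500,-1.5000)
J_ω[:, 1] = z_1
entry J[1][1] = -2.2500

-2.250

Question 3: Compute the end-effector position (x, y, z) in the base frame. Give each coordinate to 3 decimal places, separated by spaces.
-5.812 3.933 -0.598

after link 1: o_1 = (-0.5000, -0.8660, 2.0000)
after link 2: o_2 = (-2.2321, 0.1340, 2.0000)
after link 3: o_3 = (-5.8122, 3.9330, -0.5981)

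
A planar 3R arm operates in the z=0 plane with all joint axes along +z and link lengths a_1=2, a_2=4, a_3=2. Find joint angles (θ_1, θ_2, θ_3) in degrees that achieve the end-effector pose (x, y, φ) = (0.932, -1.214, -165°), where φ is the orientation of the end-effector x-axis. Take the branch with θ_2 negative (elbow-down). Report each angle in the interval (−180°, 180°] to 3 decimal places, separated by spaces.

wrist centre = target − a_3·(cos φ, sin φ) = (2.8639, -0.6964)
cos θ_2 = (8.6866−2²−4²)/(2·2·4) = -0.7071; θ_2 = -134.9986° (elbow-down)
β = atan2(-0.6964,2.8639) = -13.6666°; ψ = atan2(-2.8285,-0.8284) = -106.3233°
θ_1 = β − ψ = 92.6567°
θ_3 = φ − θ_1 − θ_2 = -122.6581° (wrapped to (-180°,180°])

92.657 -134.999 -122.658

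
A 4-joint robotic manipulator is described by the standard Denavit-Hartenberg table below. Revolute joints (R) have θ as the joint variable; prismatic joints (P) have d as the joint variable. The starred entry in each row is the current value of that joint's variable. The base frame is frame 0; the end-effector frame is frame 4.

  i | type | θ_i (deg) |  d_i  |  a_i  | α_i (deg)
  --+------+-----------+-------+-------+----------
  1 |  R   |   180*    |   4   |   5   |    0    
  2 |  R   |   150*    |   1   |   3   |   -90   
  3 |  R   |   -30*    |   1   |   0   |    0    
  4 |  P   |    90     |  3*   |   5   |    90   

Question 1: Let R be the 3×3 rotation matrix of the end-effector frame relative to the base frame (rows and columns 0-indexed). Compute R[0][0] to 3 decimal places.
End-effector x-axis (col 0 of R) = (0.4330,-0.2500,-0.8660)
R[0][0] = 0.4330

0.433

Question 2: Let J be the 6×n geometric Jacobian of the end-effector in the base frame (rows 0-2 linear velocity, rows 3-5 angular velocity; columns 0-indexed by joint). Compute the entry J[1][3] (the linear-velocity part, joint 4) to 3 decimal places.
prismatic axis z_3 = (0.5000,0.8660,0.0000)
J_v[:, 3] = z_3; J_ω[:, 3] = (0,0,0)
entry J[1][3] = 0.8660

0.866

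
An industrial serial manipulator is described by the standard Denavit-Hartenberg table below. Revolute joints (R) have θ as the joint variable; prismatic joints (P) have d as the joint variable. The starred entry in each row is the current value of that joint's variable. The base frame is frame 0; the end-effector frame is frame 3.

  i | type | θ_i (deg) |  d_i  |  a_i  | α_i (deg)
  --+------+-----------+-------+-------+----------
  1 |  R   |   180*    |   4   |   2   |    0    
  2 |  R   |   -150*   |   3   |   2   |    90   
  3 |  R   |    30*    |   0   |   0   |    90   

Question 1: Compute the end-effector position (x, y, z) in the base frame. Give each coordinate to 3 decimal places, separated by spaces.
-0.268 1.000 7.000

after link 1: o_1 = (-2.0000, 0.0000, 4.0000)
after link 2: o_2 = (-0.2679, 1.0000, 7.0000)
after link 3: o_3 = (-0.2679, 1.0000, 7.0000)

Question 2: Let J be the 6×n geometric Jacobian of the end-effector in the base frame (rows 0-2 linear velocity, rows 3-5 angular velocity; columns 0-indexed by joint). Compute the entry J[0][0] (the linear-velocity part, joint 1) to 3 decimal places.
-1.000

axis z_0 = ẑ; lever o_n−o_0 = (-0.2679,1.0000,7.0000)
cross product → J_v[:, 0] = (-1.0000,-0.2679,0.0000)
J_ω[:, 0] = z_0
entry J[0][0] = -1.0000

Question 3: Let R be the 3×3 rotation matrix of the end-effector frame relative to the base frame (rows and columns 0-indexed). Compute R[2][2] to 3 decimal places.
-0.866

End-effector z-axis (col 2 of R) = (0.4330,0.2500,-0.8660)
R[2][2] = -0.8660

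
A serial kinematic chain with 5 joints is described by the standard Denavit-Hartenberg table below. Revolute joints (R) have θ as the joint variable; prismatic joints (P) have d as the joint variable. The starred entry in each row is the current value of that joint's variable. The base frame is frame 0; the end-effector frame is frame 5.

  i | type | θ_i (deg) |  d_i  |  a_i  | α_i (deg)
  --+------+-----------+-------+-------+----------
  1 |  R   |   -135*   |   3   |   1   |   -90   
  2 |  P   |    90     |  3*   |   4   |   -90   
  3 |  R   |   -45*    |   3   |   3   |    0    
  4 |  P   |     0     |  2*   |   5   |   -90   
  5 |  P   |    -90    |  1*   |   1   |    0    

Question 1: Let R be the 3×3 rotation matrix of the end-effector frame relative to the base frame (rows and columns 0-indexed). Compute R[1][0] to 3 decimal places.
0.707

End-effector x-axis (col 0 of R) = (0.7071,0.7071,-0.0000)
R[1][0] = 0.7071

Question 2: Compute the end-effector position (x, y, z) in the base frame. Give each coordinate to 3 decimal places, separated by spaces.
9.157 -2.086 -7.364

after link 1: o_1 = (-0.7071, -0.7071, 3.0000)
after link 2: o_2 = (1.4142, -2.8284, -1.0000)
after link 3: o_3 = (5.0355, -2.2071, -3.1213)
after link 4: o_4 = (8.9497, -3.2929, -6.6569)
after link 5: o_5 = (9.1569, -2.0858, -7.3640)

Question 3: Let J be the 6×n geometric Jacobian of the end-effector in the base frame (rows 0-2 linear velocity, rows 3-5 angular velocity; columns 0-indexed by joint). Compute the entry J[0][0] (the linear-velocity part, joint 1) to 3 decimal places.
2.086

axis z_0 = ẑ; lever o_n−o_0 = (9.1569,-2.0858,-7.3640)
cross product → J_v[:, 0] = (2.0858,9.1569,-0.0000)
J_ω[:, 0] = z_0
entry J[0][0] = 2.0858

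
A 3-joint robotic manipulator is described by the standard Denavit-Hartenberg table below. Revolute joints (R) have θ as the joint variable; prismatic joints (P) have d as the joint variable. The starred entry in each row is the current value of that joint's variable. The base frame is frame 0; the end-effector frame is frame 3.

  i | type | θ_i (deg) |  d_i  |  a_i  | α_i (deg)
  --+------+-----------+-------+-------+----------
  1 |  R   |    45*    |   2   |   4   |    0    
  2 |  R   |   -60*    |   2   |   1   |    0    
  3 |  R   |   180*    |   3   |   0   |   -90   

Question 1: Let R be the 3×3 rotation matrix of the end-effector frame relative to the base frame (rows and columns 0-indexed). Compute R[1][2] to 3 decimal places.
End-effector z-axis (col 2 of R) = (-0.2588,-0.9659,0.0000)
R[1][2] = -0.9659

-0.966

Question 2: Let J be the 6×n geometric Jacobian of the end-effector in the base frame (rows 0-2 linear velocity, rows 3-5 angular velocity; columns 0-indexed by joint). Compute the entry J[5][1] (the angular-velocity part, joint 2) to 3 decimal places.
1.000

axis z_1 = (0.0000,0.0000,1.0000); lever o_n−o_1 = (0.9659,-0.2588,5.0000)
cross product → J_v[:, 1] = (0.2588,0.9659,-0.0000)
J_ω[:, 1] = z_1
entry J[5][1] = 1.0000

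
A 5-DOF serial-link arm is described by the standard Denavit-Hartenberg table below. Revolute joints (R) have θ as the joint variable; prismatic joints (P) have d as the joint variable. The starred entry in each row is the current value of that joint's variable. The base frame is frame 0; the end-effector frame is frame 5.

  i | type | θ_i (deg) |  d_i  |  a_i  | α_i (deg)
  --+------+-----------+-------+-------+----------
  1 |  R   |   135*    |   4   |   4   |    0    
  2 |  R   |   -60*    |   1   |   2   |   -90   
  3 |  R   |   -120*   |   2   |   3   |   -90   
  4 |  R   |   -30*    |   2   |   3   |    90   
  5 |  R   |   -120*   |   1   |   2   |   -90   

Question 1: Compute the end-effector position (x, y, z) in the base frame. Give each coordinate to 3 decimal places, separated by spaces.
-6.533 3.941 8.799

after link 1: o_1 = (-2.8284, 2.8284, 4.0000)
after link 2: o_2 = (-2.3108, 4.7603, 5.0000)
after link 3: o_3 = (-4.6309, 3.8290, 7.5981)
after link 4: o_4 = (-5.9677, 4.6355, 10.8481)
after link 5: o_5 = (-6.5327, 3.9411, 8.7990)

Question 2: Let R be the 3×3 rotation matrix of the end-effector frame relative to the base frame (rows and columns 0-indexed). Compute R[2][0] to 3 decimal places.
-0.808

End-effector x-axis (col 0 of R) = (0.1034,-0.5800,-0.8080)
R[2][0] = -0.8080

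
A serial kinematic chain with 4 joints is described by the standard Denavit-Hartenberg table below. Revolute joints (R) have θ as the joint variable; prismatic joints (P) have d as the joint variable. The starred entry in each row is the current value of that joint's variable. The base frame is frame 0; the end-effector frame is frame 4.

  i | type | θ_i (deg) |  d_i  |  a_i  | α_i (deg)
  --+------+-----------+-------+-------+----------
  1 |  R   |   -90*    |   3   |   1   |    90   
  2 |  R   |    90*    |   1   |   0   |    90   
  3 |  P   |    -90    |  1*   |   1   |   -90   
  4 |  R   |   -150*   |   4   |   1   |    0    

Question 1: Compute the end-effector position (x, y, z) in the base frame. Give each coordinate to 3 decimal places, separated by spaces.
-0.866 -2.500 7.000

after link 1: o_1 = (0.0000, -1.0000, 3.0000)
after link 2: o_2 = (-1.0000, -1.0000, 3.0000)
after link 3: o_3 = (0.0000, -2.0000, 3.0000)
after link 4: o_4 = (-0.8660, -2.5000, 7.0000)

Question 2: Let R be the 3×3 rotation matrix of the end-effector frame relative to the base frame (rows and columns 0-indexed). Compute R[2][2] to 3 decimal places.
End-effector z-axis (col 2 of R) = (-0.0000,-0.0000,1.0000)
R[2][2] = 1.0000

1.000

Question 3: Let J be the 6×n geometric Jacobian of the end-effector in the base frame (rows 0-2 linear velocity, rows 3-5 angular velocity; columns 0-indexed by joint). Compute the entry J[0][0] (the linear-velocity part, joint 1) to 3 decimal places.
2.500

axis z_0 = ẑ; lever o_n−o_0 = (-0.8660,-2.5000,7.0000)
cross product → J_v[:, 0] = (2.5000,-0.8660,0.0000)
J_ω[:, 0] = z_0
entry J[0][0] = 2.5000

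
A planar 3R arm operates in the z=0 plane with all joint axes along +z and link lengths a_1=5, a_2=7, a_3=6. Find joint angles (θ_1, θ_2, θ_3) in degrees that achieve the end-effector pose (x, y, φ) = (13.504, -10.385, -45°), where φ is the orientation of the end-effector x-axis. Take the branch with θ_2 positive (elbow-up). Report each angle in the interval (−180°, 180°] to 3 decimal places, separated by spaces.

-60.000 44.996 -29.996

wrist centre = target − a_3·(cos φ, sin φ) = (9.2614, -6.1424)
cos θ_2 = (123.5014−5²−7²)/(2·5·7) = 0.7072; θ_2 = 44.9955° (elbow-up)
β = atan2(-6.1424,9.2614) = -33.5533°; ψ = atan2(4.9494,9.9501) = 26.4465°
θ_1 = β − ψ = -59.9998°
θ_3 = φ − θ_1 − θ_2 = -29.9957° (wrapped to (-180°,180°])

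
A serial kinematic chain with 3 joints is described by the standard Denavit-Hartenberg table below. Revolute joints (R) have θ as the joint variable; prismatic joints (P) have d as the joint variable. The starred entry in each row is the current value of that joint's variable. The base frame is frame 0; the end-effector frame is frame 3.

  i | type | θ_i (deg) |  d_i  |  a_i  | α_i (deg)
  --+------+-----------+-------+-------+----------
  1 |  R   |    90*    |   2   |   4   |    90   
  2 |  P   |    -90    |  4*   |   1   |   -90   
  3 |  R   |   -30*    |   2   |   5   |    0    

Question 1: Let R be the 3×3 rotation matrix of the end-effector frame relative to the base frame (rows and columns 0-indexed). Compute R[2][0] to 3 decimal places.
End-effector x-axis (col 0 of R) = (0.5000,-0.0000,-0.8660)
R[2][0] = -0.8660

-0.866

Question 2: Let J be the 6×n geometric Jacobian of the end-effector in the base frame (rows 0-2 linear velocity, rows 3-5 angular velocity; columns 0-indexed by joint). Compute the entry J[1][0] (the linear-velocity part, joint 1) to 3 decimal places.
axis z_0 = ẑ; lever o_n−o_0 = (6.5000,6.0000,-3.3301)
cross product → J_v[:, 0] = (-6.0000,6.5000,0.0000)
J_ω[:, 0] = z_0
entry J[1][0] = 6.5000

6.500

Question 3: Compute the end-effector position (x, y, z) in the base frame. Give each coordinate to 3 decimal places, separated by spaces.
after link 1: o_1 = (0.0000, 4.0000, 2.0000)
after link 2: o_2 = (4.0000, 4.0000, 1.0000)
after link 3: o_3 = (6.5000, 6.0000, -3.3301)

6.500 6.000 -3.330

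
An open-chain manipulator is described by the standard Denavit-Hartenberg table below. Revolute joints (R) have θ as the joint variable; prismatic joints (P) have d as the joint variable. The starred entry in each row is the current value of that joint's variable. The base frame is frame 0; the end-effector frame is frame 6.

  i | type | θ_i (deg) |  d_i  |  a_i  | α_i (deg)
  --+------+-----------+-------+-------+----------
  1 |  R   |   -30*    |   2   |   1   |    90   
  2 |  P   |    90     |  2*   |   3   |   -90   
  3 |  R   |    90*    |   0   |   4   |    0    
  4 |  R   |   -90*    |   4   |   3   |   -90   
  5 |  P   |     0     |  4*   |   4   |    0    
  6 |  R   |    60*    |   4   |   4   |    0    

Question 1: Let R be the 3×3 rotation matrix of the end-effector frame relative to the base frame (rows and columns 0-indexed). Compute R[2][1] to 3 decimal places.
-0.866

End-effector y-axis (col 1 of R) = (0.4330,-0.2500,-0.8660)
R[2][1] = -0.8660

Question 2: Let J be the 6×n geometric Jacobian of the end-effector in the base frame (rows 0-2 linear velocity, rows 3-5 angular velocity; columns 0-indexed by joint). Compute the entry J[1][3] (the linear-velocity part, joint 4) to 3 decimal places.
axis z_3 = (-0.8660,0.5000,0.0000); lever o_n−o_3 = (3.5359,7.1962,9.0000)
cross product → J_v[:, 3] = (4.5000,7.7942,-8.0000)
J_ω[:, 3] = z_3
entry J[1][3] = 7.7942

7.794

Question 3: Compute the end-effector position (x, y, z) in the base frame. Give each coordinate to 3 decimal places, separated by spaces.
5.402 8.428 14.000

after link 1: o_1 = (0.8660, -0.5000, 2.0000)
after link 2: o_2 = (-0.1340, -2.2321, 5.0000)
after link 3: o_3 = (1.8660, 1.2321, 5.0000)
after link 4: o_4 = (-1.5981, 3.2321, 8.0000)
after link 5: o_5 = (0.4019, 6.6962, 12.0000)
after link 6: o_6 = (5.4019, 8.4282, 14.0000)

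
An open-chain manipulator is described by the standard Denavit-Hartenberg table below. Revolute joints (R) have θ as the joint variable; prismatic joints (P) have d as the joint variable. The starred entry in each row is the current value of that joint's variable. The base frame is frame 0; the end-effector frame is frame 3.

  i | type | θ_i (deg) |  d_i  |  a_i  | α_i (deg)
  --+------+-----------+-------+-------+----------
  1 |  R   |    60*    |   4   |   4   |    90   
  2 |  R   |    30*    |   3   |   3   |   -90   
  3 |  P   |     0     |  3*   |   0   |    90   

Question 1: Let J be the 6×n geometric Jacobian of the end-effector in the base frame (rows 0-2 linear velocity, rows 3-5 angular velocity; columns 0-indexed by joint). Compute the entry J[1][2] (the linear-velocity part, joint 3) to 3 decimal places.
prismatic axis z_2 = (-0.2500,-0.4330,0.8660)
J_v[:, 2] = z_2; J_ω[:, 2] = (0,0,0)
entry J[1][2] = -0.4330

-0.433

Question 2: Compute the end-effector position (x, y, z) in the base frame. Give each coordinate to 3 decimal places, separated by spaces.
after link 1: o_1 = (2.0000, 3.4641, 4.0000)
after link 2: o_2 = (5.8971, 4.2141, 5.5000)
after link 3: o_3 = (5.1471, 2.9151, 8.0981)

5.147 2.915 8.098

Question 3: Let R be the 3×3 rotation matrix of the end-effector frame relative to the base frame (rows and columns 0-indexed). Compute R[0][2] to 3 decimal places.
End-effector z-axis (col 2 of R) = (0.8660,-0.5000,0.0000)
R[0][2] = 0.8660

0.866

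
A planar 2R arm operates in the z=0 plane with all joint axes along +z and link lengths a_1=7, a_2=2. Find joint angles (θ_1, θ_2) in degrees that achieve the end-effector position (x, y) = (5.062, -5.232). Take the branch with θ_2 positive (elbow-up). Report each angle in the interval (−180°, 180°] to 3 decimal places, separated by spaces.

-61.892 90.005

cos θ_2 = (52.9977−7²−2²)/(2·7·2) = -0.0001; θ_2 = 90.0048° (elbow-up)
β = atan2(-5.2320,5.0620) = -45.9461°; ψ = atan2(2.0000,6.9998) = 15.9458°
θ_1 = β − ψ = -61.8919°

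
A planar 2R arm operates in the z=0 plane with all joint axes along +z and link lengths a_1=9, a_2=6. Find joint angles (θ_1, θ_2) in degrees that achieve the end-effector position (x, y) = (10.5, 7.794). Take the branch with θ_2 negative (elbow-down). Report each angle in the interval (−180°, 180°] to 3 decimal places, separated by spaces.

cos θ_2 = (170.9964−9²−6²)/(2·9·6) = 0.5000; θ_2 = -60.0022° (elbow-down)
β = atan2(7.7940,10.5000) = 36.5860°; ψ = atan2(-5.1963,11.9998) = -23.4140°
θ_1 = β − ψ = 60.0000°

60.000 -60.002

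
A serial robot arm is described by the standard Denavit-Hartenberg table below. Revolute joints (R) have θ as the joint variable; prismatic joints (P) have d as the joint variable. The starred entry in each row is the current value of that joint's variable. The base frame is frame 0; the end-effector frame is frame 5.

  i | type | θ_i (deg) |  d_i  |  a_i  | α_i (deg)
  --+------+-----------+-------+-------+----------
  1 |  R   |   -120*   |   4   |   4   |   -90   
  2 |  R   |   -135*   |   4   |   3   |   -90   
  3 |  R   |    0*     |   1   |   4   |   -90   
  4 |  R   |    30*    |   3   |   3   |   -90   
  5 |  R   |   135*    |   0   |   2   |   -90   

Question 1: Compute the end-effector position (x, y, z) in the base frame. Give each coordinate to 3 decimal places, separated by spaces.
after link 1: o_1 = (-2.0000, -3.4641, 4.0000)
after link 2: o_2 = (2.5248, -3.6270, 6.1213)
after link 3: o_3 = (3.5854, -1.7899, 9.6569)
after link 4: o_4 = (2.4362, 2.2197, 10.4333)
after link 5: o_5 = (2.9780, 0.3296, 10.0673)

2.978 0.330 10.067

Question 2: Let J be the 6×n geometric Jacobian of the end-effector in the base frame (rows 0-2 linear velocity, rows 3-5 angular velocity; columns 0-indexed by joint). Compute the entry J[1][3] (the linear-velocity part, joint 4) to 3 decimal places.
0.355

axis z_3 = (-0.8660,0.5000,0.0000); lever o_n−o_3 = (-0.6075,2.1194,0.4104)
cross product → J_v[:, 3] = (0.2052,0.3554,-1.5318)
J_ω[:, 3] = z_3
entry J[1][3] = 0.3554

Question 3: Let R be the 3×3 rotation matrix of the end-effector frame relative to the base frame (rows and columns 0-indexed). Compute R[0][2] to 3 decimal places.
-0.954

End-effector z-axis (col 2 of R) = (-0.9539,-0.2380,-0.1830)
R[0][2] = -0.9539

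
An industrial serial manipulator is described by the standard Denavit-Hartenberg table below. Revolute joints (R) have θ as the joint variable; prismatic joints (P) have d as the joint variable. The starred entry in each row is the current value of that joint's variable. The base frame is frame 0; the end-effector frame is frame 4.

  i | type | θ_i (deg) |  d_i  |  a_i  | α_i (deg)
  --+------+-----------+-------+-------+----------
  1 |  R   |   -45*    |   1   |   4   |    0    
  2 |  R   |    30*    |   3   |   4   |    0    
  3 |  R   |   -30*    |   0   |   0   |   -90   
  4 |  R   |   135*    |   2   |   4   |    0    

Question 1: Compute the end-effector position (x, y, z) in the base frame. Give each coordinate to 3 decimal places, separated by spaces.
after link 1: o_1 = (2.8284, -2.8284, 1.0000)
after link 2: o_2 = (6.6921, -3.8637, 4.0000)
after link 3: o_3 = (6.6921, -3.8637, 4.0000)
after link 4: o_4 = (6.1063, -0.4495, 1.1716)

6.106 -0.449 1.172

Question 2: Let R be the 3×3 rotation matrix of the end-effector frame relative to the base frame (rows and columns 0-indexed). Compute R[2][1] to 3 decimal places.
0.707

End-effector y-axis (col 1 of R) = (-0.5000,0.5000,0.7071)
R[2][1] = 0.7071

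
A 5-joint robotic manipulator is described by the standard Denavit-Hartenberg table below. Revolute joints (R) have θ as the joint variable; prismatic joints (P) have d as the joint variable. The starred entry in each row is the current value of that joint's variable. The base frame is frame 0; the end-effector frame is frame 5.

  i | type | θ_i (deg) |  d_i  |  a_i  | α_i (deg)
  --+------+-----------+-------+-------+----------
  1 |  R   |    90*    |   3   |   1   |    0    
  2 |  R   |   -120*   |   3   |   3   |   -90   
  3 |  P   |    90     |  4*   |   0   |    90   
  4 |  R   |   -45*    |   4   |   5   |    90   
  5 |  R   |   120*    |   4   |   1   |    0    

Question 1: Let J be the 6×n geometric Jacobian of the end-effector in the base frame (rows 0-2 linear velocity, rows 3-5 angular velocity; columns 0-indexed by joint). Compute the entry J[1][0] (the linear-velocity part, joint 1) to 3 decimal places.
axis z_0 = ẑ; lever o_n−o_0 = (5.8070,-4.6741,5.6464)
cross product → J_v[:, 0] = (4.6741,5.8070,-0.0000)
J_ω[:, 0] = z_0
entry J[1][0] = 5.8070

5.807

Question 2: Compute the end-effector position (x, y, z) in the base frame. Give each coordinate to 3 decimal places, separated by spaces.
5.807 -4.674 5.646

after link 1: o_1 = (0.0000, 1.0000, 3.0000)
after link 2: o_2 = (2.5981, -0.5000, 6.0000)
after link 3: o_3 = (4.5981, 2.9641, 6.0000)
after link 4: o_4 = (6.2944, -2.0978, 2.4645)
after link 5: o_5 = (5.8070, -4.6741, 5.6464)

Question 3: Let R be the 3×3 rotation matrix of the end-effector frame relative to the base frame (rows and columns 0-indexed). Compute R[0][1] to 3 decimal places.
End-effector y-axis (col 1 of R) = (-0.1268,0.7803,0.6124)
R[0][1] = -0.1268

-0.127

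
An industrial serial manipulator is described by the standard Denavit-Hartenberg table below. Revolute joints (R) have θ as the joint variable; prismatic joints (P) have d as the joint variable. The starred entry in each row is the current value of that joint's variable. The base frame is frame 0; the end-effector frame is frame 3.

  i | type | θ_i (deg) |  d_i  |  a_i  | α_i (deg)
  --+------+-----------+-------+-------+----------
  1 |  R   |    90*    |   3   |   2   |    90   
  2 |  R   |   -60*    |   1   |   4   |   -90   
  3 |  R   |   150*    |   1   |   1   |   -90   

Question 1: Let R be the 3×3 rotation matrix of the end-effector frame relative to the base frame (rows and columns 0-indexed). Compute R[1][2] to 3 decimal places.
End-effector z-axis (col 2 of R) = (0.8660,-0.2500,0.4330)
R[1][2] = -0.2500

-0.250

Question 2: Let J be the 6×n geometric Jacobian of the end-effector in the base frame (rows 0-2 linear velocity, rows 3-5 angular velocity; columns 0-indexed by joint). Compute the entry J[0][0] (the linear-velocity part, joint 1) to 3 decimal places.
axis z_0 = ẑ; lever o_n−o_0 = (0.5000,4.4330,0.7859)
cross product → J_v[:, 0] = (-4.4330,0.5000,0.0000)
J_ω[:, 0] = z_0
entry J[0][0] = -4.4330

-4.433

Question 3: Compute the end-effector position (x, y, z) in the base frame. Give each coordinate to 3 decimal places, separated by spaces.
0.500 4.433 0.786

after link 1: o_1 = (0.0000, 2.0000, 3.0000)
after link 2: o_2 = (1.0000, 4.0000, -0.4641)
after link 3: o_3 = (0.5000, 4.4330, 0.7859)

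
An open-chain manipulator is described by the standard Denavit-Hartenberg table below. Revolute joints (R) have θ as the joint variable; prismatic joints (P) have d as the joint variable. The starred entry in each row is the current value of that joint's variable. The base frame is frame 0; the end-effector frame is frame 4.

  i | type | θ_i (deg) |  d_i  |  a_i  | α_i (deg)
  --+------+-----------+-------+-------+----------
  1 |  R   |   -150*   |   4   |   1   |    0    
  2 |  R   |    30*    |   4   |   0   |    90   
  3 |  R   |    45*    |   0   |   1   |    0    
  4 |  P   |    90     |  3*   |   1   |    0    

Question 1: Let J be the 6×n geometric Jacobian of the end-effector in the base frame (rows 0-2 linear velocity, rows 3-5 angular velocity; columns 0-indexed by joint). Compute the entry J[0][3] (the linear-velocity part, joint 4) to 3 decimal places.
-0.866

prismatic axis z_3 = (-0.8660,0.5000,0.0000)
J_v[:, 3] = z_3; J_ω[:, 3] = (0,0,0)
entry J[0][3] = -0.8660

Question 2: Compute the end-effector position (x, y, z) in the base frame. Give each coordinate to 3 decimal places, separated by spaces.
after link 1: o_1 = (-0.8660, -0.5000, 4.0000)
after link 2: o_2 = (-0.8660, -0.5000, 8.0000)
after link 3: o_3 = (-1.2196, -1.1124, 8.7071)
after link 4: o_4 = (-3.4641, 1.0000, 9.4142)

-3.464 1.000 9.414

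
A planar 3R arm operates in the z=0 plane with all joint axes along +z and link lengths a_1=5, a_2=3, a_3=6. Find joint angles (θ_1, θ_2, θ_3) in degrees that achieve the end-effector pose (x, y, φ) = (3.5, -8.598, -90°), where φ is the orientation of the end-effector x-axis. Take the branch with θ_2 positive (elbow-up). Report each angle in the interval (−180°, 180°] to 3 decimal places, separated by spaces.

wrist centre = target − a_3·(cos φ, sin φ) = (3.5000, -2.5980)
cos θ_2 = (18.9996−5²−3²)/(2·5·3) = -0.5000; θ_2 = 120.0009° (elbow-up)
β = atan2(-2.5980,3.5000) = -36.5860°; ψ = atan2(2.5981,3.5000) = 36.5868°
θ_1 = β − ψ = -73.1728°
θ_3 = φ − θ_1 − θ_2 = -136.8281° (wrapped to (-180°,180°])

-73.173 120.001 -136.828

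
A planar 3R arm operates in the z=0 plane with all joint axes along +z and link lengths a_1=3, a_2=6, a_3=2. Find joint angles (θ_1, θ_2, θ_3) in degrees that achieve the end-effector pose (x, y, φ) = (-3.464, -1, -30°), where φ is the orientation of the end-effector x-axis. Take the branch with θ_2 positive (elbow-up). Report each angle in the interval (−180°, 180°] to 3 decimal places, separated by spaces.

89.998 120.002 120.000

wrist centre = target − a_3·(cos φ, sin φ) = (-5.1961, -0.0000)
cos θ_2 = (26.9989−3²−6²)/(2·3·6) = -0.5000; θ_2 = 120.0019° (elbow-up)
β = atan2(-0.0000,-5.1961) = -180.0000°; ψ = atan2(5.1961,-0.0002) = 90.0019°
θ_1 = β − ψ = -270.0019°
θ_3 = φ − θ_1 − θ_2 = 120.0000° (wrapped to (-180°,180°])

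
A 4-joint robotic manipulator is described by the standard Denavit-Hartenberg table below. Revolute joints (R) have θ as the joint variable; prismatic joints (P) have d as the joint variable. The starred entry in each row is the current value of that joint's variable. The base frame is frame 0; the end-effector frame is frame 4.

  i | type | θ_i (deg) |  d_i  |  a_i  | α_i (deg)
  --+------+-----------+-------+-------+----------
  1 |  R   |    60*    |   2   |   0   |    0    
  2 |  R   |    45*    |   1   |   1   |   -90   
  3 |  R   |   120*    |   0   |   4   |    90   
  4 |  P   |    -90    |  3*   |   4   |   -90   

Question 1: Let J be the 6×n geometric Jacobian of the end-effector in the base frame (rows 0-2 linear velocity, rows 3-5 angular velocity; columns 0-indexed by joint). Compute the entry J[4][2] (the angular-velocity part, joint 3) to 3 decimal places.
axis z_2 = (-0.9659,-0.2588,0.0000); lever o_n−o_2 = (3.7089,1.6130,-4.9641)
cross product → J_v[:, 2] = (1.2848,-4.7950,-0.5981)
J_ω[:, 2] = z_2
entry J[4][2] = -0.2588

-0.259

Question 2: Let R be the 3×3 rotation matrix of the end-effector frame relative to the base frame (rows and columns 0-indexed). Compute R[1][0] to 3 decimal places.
End-effector x-axis (col 0 of R) = (0.9659,0.2588,-0.0000)
R[1][0] = 0.2588

0.259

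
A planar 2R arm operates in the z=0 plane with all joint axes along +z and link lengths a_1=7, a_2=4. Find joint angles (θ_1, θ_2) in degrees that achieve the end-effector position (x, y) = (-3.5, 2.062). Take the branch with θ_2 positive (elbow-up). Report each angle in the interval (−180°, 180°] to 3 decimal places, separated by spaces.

120.003 150.002

cos θ_2 = (16.5018−7²−4²)/(2·7·4) = -0.8660; θ_2 = 150.0015° (elbow-up)
β = atan2(2.0620,-3.5000) = 149.4958°; ψ = atan2(1.9999,3.5358) = 29.4929°
θ_1 = β − ψ = 120.0029°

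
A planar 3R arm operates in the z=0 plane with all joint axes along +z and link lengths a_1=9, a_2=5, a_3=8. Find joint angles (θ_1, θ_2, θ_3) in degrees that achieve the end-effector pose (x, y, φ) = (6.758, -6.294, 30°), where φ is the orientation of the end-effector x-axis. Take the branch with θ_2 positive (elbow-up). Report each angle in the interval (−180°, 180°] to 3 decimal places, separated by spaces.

wrist centre = target − a_3·(cos φ, sin φ) = (-0.1702, -10.2940)
cos θ_2 = (105.9954−9²−5²)/(2·9·5) = -0.0001; θ_2 = 90.0029° (elbow-up)
β = atan2(-10.2940,-0.1702) = -90.9473°; ψ = atan2(5.0000,8.9997) = 29.0553°
θ_1 = β − ψ = -120.0025°
θ_3 = φ − θ_1 − θ_2 = 59.9996° (wrapped to (-180°,180°])

-120.003 90.003 60.000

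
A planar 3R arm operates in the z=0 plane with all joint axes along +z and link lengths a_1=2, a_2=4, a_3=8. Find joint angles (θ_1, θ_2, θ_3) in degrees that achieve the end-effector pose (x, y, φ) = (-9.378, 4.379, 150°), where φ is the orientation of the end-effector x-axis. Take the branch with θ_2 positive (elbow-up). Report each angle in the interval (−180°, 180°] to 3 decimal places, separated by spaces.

45.016 149.989 -45.005

wrist centre = target − a_3·(cos φ, sin φ) = (-2.4498, 0.3790)
cos θ_2 = (6.1451−2²−4²)/(2·2·4) = -0.8659; θ_2 = 149.9889° (elbow-up)
β = atan2(0.3790,-2.4498) = 171.2057°; ψ = atan2(2.0007,-1.4637) = 126.1896°
θ_1 = β − ψ = 45.0161°
θ_3 = φ − θ_1 − θ_2 = -45.0049° (wrapped to (-180°,180°])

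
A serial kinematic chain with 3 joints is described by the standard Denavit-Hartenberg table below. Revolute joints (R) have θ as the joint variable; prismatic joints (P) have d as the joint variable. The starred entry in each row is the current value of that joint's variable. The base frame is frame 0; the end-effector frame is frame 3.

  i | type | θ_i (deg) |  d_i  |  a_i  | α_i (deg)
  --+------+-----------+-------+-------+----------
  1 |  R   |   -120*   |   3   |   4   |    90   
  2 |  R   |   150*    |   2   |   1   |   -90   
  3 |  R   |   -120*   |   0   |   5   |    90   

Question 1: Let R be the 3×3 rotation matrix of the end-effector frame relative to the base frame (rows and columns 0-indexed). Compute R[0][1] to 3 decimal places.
0.250

End-effector y-axis (col 1 of R) = (0.2500,0.4330,-0.8660)
R[0][1] = 0.2500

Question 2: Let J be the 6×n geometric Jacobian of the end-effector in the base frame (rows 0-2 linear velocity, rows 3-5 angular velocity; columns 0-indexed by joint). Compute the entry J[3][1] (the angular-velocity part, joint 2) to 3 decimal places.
axis z_1 = (-0.8660,0.5000,0.0000); lever o_n−o_1 = (-6.1316,2.0401,-0.7500)
cross product → J_v[:, 1] = (-0.3750,-0.6495,1.2990)
J_ω[:, 1] = z_1
entry J[3][1] = -0.8660

-0.866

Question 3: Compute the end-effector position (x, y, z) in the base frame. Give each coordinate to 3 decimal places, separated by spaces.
after link 1: o_1 = (-2.0000, -3.4641, 3.0000)
after link 2: o_2 = (-3.2990, -1.7141, 3.5000)
after link 3: o_3 = (-8.1316, -1.4240, 2.2500)

-8.132 -1.424 2.250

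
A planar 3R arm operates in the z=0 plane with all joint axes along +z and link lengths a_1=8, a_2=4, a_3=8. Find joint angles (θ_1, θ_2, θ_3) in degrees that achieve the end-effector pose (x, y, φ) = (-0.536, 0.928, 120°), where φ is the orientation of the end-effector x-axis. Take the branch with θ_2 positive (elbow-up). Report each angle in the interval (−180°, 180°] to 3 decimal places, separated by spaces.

wrist centre = target − a_3·(cos φ, sin φ) = (3.4640, -6.0002)
cos θ_2 = (48.0017−8²−4²)/(2·8·4) = -0.5000; θ_2 = 119.9982° (elbow-up)
β = atan2(-6.0002,3.4640) = -60.0016°; ψ = atan2(3.4642,6.0001) = 30.0000°
θ_1 = β − ψ = -90.0016°
θ_3 = φ − θ_1 − θ_2 = 90.0034° (wrapped to (-180°,180°])

-90.002 119.998 90.003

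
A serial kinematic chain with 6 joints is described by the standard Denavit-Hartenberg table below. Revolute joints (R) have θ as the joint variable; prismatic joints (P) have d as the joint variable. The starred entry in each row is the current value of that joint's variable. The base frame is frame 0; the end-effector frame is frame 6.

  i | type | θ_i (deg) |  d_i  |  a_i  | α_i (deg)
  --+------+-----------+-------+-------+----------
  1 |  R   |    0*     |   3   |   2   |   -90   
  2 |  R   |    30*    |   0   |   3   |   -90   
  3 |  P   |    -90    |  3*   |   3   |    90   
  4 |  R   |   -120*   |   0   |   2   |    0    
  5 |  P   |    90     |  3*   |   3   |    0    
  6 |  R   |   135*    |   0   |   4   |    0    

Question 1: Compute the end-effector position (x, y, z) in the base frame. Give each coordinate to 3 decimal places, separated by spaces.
0.184 3.563 -0.145

after link 1: o_1 = (2.0000, 0.0000, 3.0000)
after link 2: o_2 = (4.5981, 0.0000, 1.5000)
after link 3: o_3 = (3.0981, 3.0000, -1.0981)
after link 4: o_4 = (3.9641, 2.0000, 0.4019)
after link 5: o_5 = (2.1160, 4.5981, 3.2010)
after link 6: o_6 = (0.1842, 3.5628, -0.1451)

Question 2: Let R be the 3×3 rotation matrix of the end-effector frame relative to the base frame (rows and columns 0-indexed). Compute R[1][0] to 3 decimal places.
End-effector x-axis (col 0 of R) = (-0.4830,-0.2588,-0.8365)
R[1][0] = -0.2588

-0.259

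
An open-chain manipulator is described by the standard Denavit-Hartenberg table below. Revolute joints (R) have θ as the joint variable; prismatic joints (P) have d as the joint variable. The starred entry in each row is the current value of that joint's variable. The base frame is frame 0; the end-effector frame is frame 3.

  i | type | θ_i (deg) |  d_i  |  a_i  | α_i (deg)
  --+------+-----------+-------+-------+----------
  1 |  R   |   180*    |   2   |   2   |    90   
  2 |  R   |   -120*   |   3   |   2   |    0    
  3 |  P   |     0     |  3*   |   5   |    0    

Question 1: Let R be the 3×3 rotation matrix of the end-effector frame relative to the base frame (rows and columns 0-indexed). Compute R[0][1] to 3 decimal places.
End-effector y-axis (col 1 of R) = (-0.8660,0.0000,-0.5000)
R[0][1] = -0.8660

-0.866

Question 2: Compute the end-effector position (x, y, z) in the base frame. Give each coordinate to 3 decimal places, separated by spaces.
1.500 6.000 -4.062

after link 1: o_1 = (-2.0000, 0.0000, 2.0000)
after link 2: o_2 = (-1.0000, 3.0000, 0.2679)
after link 3: o_3 = (1.5000, 6.0000, -4.0622)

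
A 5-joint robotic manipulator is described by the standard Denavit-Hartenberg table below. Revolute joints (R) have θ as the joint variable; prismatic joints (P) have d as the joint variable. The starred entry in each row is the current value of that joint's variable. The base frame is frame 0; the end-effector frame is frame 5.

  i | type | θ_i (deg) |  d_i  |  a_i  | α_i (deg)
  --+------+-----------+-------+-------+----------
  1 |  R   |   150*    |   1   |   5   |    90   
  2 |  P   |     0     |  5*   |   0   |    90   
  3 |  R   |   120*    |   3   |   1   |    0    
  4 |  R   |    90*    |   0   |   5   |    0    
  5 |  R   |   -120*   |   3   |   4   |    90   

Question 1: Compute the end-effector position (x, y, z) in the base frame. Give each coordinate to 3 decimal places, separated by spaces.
3.536 6.464 -5.000

after link 1: o_1 = (-4.3301, 2.5000, 1.0000)
after link 2: o_2 = (-1.8301, 6.8301, 1.0000)
after link 3: o_3 = (-0.9641, 7.3301, -2.0000)
after link 4: o_4 = (1.5359, 3.0000, -2.0000)
after link 5: o_5 = (3.5359, 6.4641, -5.0000)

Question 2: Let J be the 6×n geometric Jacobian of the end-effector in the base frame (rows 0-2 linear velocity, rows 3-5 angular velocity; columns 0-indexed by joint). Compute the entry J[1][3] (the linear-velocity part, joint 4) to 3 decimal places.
-4.500

axis z_3 = (0.0000,0.0000,-1.0000); lever o_n−o_3 = (4.5000,-0.8660,-3.0000)
cross product → J_v[:, 3] = (-0.8660,-4.5000,-0.0000)
J_ω[:, 3] = z_3
entry J[1][3] = -4.5000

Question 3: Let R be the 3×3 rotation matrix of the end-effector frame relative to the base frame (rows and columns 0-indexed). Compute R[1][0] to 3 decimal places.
0.866

End-effector x-axis (col 0 of R) = (0.5000,0.8660,0.0000)
R[1][0] = 0.8660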